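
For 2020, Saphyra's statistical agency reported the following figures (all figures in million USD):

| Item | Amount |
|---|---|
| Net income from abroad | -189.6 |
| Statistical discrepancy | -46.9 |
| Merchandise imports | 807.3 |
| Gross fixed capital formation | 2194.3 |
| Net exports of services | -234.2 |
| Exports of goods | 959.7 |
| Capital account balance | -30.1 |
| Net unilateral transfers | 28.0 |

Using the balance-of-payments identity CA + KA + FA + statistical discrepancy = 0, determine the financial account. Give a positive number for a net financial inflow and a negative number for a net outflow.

Goods balance = 959.7 - 807.3 = 152.4
Services balance = -234.2
Trade balance (goods + services) = 152.4 + (-234.2) = -81.8
Net primary income = -189.6
Net secondary income = 28.0
Current account = -81.8 + (-189.6) + 28.0 = -243.4
Financial account = -(-243.4 + (-30.1) + (-46.9)) = 320.4

320.4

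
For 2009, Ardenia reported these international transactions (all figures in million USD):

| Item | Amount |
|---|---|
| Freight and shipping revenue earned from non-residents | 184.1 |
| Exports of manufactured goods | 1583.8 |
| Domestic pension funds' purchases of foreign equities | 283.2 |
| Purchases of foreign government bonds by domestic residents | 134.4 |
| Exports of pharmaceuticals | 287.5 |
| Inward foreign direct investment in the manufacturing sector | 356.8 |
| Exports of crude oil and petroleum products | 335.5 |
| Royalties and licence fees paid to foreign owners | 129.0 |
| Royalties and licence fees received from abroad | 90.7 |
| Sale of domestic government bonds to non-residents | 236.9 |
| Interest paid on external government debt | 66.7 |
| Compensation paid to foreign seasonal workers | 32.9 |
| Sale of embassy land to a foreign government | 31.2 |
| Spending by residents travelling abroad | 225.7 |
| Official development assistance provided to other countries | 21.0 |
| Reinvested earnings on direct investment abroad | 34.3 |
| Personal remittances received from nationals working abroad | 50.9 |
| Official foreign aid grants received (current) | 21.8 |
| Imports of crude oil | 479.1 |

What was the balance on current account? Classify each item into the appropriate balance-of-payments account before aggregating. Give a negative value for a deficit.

Goods: 287.5 + 1583.8 + 335.5 - 479.1 = 1727.7
Services: 90.7 + 184.1 - 225.7 - 129.0 = -79.9
Primary income: -66.7 + 34.3 - 32.9 = -65.3
Secondary income: 50.9 + 21.8 - 21.0 = 51.7
Current account = 1727.7 + (-79.9) + (-65.3) + 51.7 = 1634.2
(Excluded from the current account — financial account: domestic pension funds' purchases of foreign equities 283.2, purchases of foreign government bonds by domestic residents 134.4, inward foreign direct investment in the manufacturing sector 356.8, sale of domestic government bonds to non-residents 236.9; capital account: sale of embassy land to a foreign government 31.2.)

1634.2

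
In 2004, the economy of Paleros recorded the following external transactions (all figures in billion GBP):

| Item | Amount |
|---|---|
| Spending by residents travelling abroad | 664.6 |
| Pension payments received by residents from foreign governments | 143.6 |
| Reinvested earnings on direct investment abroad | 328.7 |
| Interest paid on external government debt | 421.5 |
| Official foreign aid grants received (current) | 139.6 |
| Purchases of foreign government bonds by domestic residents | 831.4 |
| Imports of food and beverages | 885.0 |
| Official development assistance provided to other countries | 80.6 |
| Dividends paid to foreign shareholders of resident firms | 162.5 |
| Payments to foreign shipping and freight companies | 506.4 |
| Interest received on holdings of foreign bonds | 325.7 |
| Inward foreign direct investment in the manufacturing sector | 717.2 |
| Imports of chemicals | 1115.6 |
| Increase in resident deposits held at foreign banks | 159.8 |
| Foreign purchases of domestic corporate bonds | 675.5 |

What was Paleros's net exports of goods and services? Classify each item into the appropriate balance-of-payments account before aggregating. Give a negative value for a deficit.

-3171.6

Goods: -1115.6 - 885.0 = -2000.6
Services: -664.6 - 506.4 = -1171.0
Trade balance = -2000.6 + (-1171.0) = -3171.6
(Excluded from the trade balance — secondary income: pension payments received by residents from foreign governments 143.6, official foreign aid grants received (current) 139.6, official development assistance provided to other countries 80.6; primary income: reinvested earnings on direct investment abroad 328.7, interest paid on external government debt 421.5, dividends paid to foreign shareholders of resident firms 162.5, interest received on holdings of foreign bonds 325.7; financial account: purchases of foreign government bonds by domestic residents 831.4, inward foreign direct investment in the manufacturing sector 717.2, increase in resident deposits held at foreign banks 159.8, foreign purchases of domestic corporate bonds 675.5.)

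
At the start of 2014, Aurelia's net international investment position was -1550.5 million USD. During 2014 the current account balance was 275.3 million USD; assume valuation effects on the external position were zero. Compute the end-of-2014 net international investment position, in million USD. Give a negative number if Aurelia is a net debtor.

-1275.2

With no valuation effects, change in NIIP = current account = 275.3
End-of-year NIIP = -1550.5 + 275.3 = -1275.2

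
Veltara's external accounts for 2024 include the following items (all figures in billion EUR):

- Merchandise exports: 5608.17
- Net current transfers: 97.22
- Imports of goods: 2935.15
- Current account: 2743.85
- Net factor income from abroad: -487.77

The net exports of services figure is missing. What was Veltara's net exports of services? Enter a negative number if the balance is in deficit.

461.38

Current account = goods balance + services balance + net primary income + net secondary income
Sum of the known components = 2282.47
Net exports of services = CA - (known components) = 2743.85 - 2282.47 = 461.38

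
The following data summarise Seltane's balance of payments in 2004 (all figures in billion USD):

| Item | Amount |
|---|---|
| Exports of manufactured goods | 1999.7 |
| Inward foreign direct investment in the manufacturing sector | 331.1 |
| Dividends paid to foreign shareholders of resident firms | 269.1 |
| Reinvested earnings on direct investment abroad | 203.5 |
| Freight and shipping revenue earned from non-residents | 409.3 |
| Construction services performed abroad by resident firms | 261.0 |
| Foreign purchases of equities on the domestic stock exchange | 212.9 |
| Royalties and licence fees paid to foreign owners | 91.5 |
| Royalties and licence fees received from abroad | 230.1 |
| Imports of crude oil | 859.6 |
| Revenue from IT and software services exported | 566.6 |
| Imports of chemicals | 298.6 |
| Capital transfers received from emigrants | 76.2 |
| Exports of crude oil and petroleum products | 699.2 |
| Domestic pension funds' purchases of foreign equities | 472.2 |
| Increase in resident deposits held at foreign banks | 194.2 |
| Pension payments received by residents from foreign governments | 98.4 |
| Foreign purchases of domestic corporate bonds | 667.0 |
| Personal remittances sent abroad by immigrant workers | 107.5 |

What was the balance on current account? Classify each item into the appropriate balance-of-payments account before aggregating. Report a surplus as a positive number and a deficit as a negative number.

Goods: 699.2 - 298.6 - 859.6 + 1999.7 = 1540.7
Services: 566.6 + 409.3 + 261.0 + 230.1 - 91.5 = 1375.5
Primary income: 203.5 - 269.1 = -65.6
Secondary income: -107.5 + 98.4 = -9.1
Current account = 1540.7 + 1375.5 + (-65.6) + (-9.1) = 2841.5
(Excluded from the current account — financial account: inward foreign direct investment in the manufacturing sector 331.1, foreign purchases of equities on the domestic stock exchange 212.9, domestic pension funds' purchases of foreign equities 472.2, increase in resident deposits held at foreign banks 194.2, foreign purchases of domestic corporate bonds 667.0; capital account: capital transfers received from emigrants 76.2.)

2841.5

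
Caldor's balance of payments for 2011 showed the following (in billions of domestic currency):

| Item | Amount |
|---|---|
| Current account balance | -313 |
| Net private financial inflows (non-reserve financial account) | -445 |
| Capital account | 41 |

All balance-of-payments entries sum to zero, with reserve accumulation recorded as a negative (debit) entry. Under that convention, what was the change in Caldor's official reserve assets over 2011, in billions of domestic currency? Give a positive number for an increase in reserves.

Official reserve transactions balance = -((-313) + 41 + (-445)) = 717
An accumulation of reserves is recorded as a debit (negative entry), so the change in the stock of reserves is the negative of that balance.
Change in official reserves = -(717) = -717

-717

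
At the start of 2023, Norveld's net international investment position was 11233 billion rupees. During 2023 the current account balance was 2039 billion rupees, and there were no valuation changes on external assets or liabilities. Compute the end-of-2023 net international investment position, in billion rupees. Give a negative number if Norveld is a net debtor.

13272

With no valuation effects, change in NIIP = current account = 2039
End-of-year NIIP = 11233 + 2039 = 13272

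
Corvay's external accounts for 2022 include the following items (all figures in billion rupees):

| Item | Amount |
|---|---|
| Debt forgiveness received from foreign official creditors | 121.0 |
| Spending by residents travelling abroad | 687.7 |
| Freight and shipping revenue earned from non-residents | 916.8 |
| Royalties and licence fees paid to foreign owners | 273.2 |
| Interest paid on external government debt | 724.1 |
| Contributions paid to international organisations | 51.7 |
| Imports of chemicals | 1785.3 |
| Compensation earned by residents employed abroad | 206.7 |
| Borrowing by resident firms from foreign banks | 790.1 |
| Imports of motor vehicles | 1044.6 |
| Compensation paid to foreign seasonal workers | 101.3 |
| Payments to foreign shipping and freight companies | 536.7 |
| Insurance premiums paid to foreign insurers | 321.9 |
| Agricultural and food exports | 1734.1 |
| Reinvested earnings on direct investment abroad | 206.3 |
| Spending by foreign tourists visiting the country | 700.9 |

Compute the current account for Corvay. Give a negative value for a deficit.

Goods: -1785.3 - 1044.6 + 1734.1 = -1095.8
Services: -321.9 - 273.2 + 916.8 - 536.7 - 687.7 + 700.9 = -201.8
Primary income: 206.7 - 724.1 + 206.3 - 101.3 = -412.4
Secondary income: -51.7
Current account = (-1095.8) + (-201.8) + (-412.4) + (-51.7) = -1761.7
(Excluded from the current account — capital account: debt forgiveness received from foreign official creditors 121.0; financial account: borrowing by resident firms from foreign banks 790.1.)

-1761.7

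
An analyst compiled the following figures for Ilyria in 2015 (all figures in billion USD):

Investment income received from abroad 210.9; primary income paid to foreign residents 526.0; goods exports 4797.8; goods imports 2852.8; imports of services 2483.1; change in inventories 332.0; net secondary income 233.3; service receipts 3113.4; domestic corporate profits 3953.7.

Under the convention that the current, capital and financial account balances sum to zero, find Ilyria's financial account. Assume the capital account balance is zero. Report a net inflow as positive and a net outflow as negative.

Goods balance = 4797.8 - 2852.8 = 1945.0
Services balance = 3113.4 - 2483.1 = 630.3
Trade balance (goods + services) = 1945.0 + 630.3 = 2575.3
Net primary income = 210.9 - 526.0 = -315.1
Net secondary income = 233.3
Current account = 2575.3 + (-315.1) + 233.3 = 2493.5
Financial account = -(2493.5) = -2493.5

-2493.5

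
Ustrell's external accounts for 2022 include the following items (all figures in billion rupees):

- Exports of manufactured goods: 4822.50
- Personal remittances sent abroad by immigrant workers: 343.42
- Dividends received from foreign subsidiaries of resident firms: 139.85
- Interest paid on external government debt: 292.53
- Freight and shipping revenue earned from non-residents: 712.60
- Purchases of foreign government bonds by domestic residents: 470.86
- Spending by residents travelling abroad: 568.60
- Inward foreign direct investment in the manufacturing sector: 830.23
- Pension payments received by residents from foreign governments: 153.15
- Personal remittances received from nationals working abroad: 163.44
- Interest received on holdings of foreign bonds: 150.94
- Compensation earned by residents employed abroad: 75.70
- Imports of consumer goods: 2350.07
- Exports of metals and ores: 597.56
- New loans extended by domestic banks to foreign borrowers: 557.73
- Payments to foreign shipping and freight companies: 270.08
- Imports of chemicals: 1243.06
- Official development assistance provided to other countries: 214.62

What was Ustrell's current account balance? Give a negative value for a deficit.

Goods: 597.56 + 4822.50 - 1243.06 - 2350.07 = 1826.93
Services: -270.08 - 568.60 + 712.60 = -126.08
Primary income: -292.53 + 139.85 + 150.94 + 75.70 = 73.96
Secondary income: 163.44 - 343.42 - 214.62 + 153.15 = -241.45
Current account = 1826.93 + (-126.08) + 73.96 + (-241.45) = 1533.36
(Excluded from the current account — financial account: purchases of foreign government bonds by domestic residents 470.86, inward foreign direct investment in the manufacturing sector 830.23, new loans extended by domestic banks to foreign borrowers 557.73.)

1533.36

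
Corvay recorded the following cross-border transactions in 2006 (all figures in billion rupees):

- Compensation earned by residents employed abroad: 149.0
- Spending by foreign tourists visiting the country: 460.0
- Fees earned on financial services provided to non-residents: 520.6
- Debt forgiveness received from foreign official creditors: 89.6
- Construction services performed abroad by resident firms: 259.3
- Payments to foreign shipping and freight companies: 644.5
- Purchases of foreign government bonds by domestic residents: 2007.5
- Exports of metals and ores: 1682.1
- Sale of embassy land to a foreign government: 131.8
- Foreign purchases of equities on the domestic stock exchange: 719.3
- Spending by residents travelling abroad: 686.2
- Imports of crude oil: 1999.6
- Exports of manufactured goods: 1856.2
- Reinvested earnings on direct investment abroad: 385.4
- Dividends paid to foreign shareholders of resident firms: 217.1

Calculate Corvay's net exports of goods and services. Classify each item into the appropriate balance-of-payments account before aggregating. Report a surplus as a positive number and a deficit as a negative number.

1447.9

Goods: 1856.2 + 1682.1 - 1999.6 = 1538.7
Services: -644.5 - 686.2 + 460.0 + 259.3 + 520.6 = -90.8
Trade balance = 1538.7 + (-90.8) = 1447.9
(Excluded from the trade balance — primary income: compensation earned by residents employed abroad 149.0, reinvested earnings on direct investment abroad 385.4, dividends paid to foreign shareholders of resident firms 217.1; capital account: debt forgiveness received from foreign official creditors 89.6, sale of embassy land to a foreign government 131.8; financial account: purchases of foreign government bonds by domestic residents 2007.5, foreign purchases of equities on the domestic stock exchange 719.3.)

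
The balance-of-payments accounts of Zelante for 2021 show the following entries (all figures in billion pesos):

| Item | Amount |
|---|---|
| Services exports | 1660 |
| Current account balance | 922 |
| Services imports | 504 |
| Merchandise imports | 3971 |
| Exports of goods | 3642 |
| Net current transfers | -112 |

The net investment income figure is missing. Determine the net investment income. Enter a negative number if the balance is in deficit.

Current account = goods balance + services balance + net primary income + net secondary income
Sum of the known components = 715
Net investment income = CA - (known components) = 922 - 715 = 207

207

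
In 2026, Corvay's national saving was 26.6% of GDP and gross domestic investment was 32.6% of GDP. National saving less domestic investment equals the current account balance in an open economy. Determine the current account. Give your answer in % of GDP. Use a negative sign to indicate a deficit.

CA = S - I = 26.6 - 32.6 = -6.0

-6.0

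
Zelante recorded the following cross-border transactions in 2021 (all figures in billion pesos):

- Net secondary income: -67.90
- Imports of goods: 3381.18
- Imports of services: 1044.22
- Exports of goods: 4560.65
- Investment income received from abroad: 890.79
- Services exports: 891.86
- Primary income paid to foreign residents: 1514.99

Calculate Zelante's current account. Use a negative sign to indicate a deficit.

335.01

Goods balance = 4560.65 - 3381.18 = 1179.47
Services balance = 891.86 - 1044.22 = -152.36
Trade balance (goods + services) = 1179.47 + (-152.36) = 1027.11
Net primary income = 890.79 - 1514.99 = -624.20
Net secondary income = -67.90
Current account = 1027.11 + (-624.20) + (-67.90) = 335.01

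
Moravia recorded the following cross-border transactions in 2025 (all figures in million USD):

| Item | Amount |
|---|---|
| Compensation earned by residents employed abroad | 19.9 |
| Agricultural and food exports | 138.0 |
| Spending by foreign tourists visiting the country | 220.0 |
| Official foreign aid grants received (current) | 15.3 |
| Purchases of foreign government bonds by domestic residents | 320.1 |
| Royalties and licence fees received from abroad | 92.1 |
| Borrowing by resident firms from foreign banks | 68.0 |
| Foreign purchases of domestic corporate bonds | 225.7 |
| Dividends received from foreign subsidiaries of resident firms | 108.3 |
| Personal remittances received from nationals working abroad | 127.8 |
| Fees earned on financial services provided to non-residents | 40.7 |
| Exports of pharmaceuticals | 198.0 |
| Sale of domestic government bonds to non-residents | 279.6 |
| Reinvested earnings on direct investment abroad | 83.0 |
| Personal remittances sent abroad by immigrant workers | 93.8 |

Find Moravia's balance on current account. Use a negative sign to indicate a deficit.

Goods: 138.0 + 198.0 = 336.0
Services: 40.7 + 220.0 + 92.1 = 352.8
Primary income: 19.9 + 108.3 + 83.0 = 211.2
Secondary income: 15.3 + 127.8 - 93.8 = 49.3
Current account = 336.0 + 352.8 + 211.2 + 49.3 = 949.3
(Excluded from the current account — financial account: purchases of foreign government bonds by domestic residents 320.1, borrowing by resident firms from foreign banks 68.0, foreign purchases of domestic corporate bonds 225.7, sale of domestic government bonds to non-residents 279.6.)

949.3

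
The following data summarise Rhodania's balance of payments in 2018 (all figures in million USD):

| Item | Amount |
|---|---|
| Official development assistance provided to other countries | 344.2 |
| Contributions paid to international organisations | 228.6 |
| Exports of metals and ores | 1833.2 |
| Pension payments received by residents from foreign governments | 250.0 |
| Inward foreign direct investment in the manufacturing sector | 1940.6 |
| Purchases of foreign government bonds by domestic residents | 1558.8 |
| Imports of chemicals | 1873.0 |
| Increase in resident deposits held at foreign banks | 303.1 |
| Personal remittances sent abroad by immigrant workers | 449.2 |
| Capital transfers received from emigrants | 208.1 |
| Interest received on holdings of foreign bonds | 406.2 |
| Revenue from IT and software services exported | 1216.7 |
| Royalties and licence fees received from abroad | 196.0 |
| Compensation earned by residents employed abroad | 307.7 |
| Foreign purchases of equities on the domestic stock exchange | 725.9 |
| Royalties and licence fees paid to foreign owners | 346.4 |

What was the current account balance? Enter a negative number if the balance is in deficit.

Goods: 1833.2 - 1873.0 = -39.8
Services: 196.0 - 346.4 + 1216.7 = 1066.3
Primary income: 406.2 + 307.7 = 713.9
Secondary income: -228.6 + 250.0 - 449.2 - 344.2 = -772.0
Current account = (-39.8) + 1066.3 + 713.9 + (-772.0) = 968.4
(Excluded from the current account — financial account: inward foreign direct investment in the manufacturing sector 1940.6, purchases of foreign government bonds by domestic residents 1558.8, increase in resident deposits held at foreign banks 303.1, foreign purchases of equities on the domestic stock exchange 725.9; capital account: capital transfers received from emigrants 208.1.)

968.4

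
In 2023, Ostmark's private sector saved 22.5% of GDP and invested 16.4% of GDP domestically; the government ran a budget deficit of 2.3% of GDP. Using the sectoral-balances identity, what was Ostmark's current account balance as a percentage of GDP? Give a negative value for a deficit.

By the sectoral-balances identity, CA = (S_private - I) + (T - G).
Private balance = 22.5 - 16.4 = 6.1
Government balance (T - G) = -2.3
CA = 6.1 + (-2.3) = 3.8

3.8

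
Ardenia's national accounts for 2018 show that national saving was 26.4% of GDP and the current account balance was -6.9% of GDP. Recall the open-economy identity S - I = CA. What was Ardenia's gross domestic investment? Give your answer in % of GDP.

33.3

I = S - CA = 26.4 - (-6.9) = 33.3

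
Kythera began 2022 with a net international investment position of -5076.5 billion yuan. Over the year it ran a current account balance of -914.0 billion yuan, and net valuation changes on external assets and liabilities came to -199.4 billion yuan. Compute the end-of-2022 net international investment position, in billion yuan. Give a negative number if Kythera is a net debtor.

-6189.9

Change in NIIP = current account + net valuation change = -914.0 + (-199.4) = -1113.4
End-of-year NIIP = -5076.5 + (-1113.4) = -6189.9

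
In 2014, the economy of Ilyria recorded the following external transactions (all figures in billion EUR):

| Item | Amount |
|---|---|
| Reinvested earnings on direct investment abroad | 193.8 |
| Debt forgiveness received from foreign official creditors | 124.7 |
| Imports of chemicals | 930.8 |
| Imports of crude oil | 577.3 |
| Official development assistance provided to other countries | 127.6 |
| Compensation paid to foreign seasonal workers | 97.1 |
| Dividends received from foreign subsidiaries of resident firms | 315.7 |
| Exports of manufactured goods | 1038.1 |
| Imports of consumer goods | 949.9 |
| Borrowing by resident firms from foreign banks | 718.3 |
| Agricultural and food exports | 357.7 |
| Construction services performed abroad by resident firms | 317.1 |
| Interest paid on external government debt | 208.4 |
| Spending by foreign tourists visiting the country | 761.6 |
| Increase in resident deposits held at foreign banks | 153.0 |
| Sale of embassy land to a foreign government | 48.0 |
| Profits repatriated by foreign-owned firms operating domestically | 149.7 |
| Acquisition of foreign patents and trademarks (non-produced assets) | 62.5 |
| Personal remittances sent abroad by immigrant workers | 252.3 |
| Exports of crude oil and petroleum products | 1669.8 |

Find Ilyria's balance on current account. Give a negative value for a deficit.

Goods: 1669.8 - 949.9 - 930.8 - 577.3 + 1038.1 + 357.7 = 607.6
Services: 317.1 + 761.6 = 1078.7
Primary income: -97.1 + 315.7 + 193.8 - 149.7 - 208.4 = 54.3
Secondary income: -127.6 - 252.3 = -379.9
Current account = 607.6 + 1078.7 + 54.3 + (-379.9) = 1360.7
(Excluded from the current account — capital account: debt forgiveness received from foreign official creditors 124.7, sale of embassy land to a foreign government 48.0, acquisition of foreign patents and trademarks (non-produced assets) 62.5; financial account: borrowing by resident firms from foreign banks 718.3, increase in resident deposits held at foreign banks 153.0.)

1360.7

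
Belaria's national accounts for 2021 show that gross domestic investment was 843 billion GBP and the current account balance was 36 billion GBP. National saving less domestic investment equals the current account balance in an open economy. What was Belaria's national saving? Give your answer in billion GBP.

879

S - I = CA (net lending to the rest of the world).
S = I + CA = 843 + 36 = 879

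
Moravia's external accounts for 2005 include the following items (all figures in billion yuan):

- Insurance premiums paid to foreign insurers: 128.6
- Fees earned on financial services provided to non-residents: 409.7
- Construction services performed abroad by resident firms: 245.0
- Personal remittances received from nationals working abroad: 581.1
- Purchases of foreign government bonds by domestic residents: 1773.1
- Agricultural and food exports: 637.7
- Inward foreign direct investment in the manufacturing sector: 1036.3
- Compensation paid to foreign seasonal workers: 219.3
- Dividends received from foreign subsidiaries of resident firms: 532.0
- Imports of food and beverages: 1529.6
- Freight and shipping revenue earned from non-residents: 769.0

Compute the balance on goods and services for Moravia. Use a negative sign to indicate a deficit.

Goods: -1529.6 + 637.7 = -891.9
Services: 769.0 + 409.7 - 128.6 + 245.0 = 1295.1
Trade balance = -891.9 + 1295.1 = 403.2
(Excluded from the trade balance — secondary income: personal remittances received from nationals working abroad 581.1; financial account: purchases of foreign government bonds by domestic residents 1773.1, inward foreign direct investment in the manufacturing sector 1036.3; primary income: compensation paid to foreign seasonal workers 219.3, dividends received from foreign subsidiaries of resident firms 532.0.)

403.2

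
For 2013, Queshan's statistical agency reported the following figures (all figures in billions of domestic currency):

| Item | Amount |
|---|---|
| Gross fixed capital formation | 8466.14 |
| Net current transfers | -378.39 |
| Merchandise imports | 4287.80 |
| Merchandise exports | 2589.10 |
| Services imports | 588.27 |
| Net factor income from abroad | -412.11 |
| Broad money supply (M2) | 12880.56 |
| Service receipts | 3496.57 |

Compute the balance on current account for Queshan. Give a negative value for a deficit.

Goods balance = 2589.10 - 4287.80 = -1698.70
Services balance = 3496.57 - 588.27 = 2908.30
Trade balance (goods + services) = -1698.70 + 2908.30 = 1209.60
Net primary income = -412.11
Net secondary income = -378.39
Current account = 1209.60 + (-412.11) + (-378.39) = 419.10

419.10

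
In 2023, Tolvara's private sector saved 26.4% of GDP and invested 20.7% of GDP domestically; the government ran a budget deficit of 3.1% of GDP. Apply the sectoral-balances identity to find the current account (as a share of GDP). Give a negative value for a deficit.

2.6

By the sectoral-balances identity, CA = (S_private - I) + (T - G).
Private balance = 26.4 - 20.7 = 5.7
Government balance (T - G) = -3.1
CA = 5.7 + (-3.1) = 2.6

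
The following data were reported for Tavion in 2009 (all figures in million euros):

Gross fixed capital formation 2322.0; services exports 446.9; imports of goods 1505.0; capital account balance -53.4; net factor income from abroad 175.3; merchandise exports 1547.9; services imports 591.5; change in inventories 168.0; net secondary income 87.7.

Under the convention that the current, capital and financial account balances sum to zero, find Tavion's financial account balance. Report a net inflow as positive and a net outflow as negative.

-107.9

Goods balance = 1547.9 - 1505.0 = 42.9
Services balance = 446.9 - 591.5 = -144.6
Trade balance (goods + services) = 42.9 + (-144.6) = -101.7
Net primary income = 175.3
Net secondary income = 87.7
Current account = -101.7 + 175.3 + 87.7 = 161.3
Financial account = -(161.3 + (-53.4)) = -107.9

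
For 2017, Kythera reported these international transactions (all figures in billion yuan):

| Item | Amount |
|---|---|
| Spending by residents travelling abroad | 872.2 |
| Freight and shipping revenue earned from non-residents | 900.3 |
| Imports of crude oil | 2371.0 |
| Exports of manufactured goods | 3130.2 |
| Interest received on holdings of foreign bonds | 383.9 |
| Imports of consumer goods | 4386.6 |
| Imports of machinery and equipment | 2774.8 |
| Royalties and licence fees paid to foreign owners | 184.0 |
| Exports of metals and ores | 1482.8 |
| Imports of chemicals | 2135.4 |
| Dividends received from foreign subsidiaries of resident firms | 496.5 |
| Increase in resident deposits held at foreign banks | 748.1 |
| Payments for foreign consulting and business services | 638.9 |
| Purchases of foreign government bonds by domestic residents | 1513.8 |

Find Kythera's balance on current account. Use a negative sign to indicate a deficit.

Goods: 3130.2 - 2371.0 - 4386.6 - 2774.8 + 1482.8 - 2135.4 = -7054.8
Services: 900.3 - 184.0 - 638.9 - 872.2 = -794.8
Primary income: 496.5 + 383.9 = 880.4
Current account = (-7054.8) + (-794.8) + 880.4 = -6969.2
(Excluded from the current account — financial account: increase in resident deposits held at foreign banks 748.1, purchases of foreign government bonds by domestic residents 1513.8.)

-6969.2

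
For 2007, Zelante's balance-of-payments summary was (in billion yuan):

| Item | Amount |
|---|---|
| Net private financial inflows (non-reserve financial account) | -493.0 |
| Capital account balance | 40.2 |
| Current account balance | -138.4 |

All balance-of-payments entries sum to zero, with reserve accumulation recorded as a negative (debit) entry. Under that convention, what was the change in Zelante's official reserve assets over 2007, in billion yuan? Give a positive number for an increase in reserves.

Official reserve transactions balance = -((-138.4) + 40.2 + (-493.0)) = 591.2
An accumulation of reserves is recorded as a debit (negative entry), so the change in the stock of reserves is the negative of that balance.
Change in official reserves = -(591.2) = -591.2

-591.2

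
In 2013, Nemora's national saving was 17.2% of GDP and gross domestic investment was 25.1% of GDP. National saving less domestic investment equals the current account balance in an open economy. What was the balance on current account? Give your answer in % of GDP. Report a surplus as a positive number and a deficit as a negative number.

-7.9

S - I = CA (net lending to the rest of the world).
CA = S - I = 17.2 - 25.1 = -7.9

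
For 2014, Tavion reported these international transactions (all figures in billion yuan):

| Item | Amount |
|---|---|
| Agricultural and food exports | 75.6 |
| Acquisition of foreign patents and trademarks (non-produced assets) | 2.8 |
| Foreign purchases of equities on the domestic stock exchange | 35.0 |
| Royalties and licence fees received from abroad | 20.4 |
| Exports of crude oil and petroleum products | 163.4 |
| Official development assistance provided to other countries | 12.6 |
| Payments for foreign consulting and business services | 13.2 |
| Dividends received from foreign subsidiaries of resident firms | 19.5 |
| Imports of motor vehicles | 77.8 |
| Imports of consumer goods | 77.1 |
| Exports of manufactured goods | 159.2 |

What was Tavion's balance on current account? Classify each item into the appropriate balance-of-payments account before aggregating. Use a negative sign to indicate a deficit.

Goods: 159.2 - 77.1 + 75.6 + 163.4 - 77.8 = 243.3
Services: -13.2 + 20.4 = 7.2
Primary income: 19.5
Secondary income: -12.6
Current account = 243.3 + 7.2 + 19.5 + (-12.6) = 257.4
(Excluded from the current account — capital account: acquisition of foreign patents and trademarks (non-produced assets) 2.8; financial account: foreign purchases of equities on the domestic stock exchange 35.0.)

257.4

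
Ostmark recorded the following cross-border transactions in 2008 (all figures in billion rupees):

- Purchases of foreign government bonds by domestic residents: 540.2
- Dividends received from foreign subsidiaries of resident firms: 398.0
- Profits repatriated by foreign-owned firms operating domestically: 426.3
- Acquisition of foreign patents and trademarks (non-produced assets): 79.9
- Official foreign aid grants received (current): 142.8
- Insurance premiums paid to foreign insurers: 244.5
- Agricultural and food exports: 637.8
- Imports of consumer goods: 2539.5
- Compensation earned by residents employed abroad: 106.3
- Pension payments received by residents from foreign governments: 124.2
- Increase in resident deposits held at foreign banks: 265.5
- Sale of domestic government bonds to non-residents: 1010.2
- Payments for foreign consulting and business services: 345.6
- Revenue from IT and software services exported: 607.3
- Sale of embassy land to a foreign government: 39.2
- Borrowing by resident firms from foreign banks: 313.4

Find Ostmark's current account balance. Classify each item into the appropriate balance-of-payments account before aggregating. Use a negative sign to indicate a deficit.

Goods: 637.8 - 2539.5 = -1901.7
Services: 607.3 - 244.5 - 345.6 = 17.2
Primary income: 398.0 - 426.3 + 106.3 = 78.0
Secondary income: 142.8 + 124.2 = 267.0
Current account = (-1901.7) + 17.2 + 78.0 + 267.0 = -1539.5
(Excluded from the current account — financial account: purchases of foreign government bonds by domestic residents 540.2, increase in resident deposits held at foreign banks 265.5, sale of domestic government bonds to non-residents 1010.2, borrowing by resident firms from foreign banks 313.4; capital account: acquisition of foreign patents and trademarks (non-produced assets) 79.9, sale of embassy land to a foreign government 39.2.)

-1539.5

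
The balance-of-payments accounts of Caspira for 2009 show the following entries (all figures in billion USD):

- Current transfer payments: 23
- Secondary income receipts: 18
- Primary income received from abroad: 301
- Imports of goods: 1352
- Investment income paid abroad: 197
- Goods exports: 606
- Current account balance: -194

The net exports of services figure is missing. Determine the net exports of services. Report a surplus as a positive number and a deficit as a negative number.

Current account = goods balance + services balance + net primary income + net secondary income
Sum of the known components = -647
Net exports of services = CA - (known components) = -194 - (-647) = 453

453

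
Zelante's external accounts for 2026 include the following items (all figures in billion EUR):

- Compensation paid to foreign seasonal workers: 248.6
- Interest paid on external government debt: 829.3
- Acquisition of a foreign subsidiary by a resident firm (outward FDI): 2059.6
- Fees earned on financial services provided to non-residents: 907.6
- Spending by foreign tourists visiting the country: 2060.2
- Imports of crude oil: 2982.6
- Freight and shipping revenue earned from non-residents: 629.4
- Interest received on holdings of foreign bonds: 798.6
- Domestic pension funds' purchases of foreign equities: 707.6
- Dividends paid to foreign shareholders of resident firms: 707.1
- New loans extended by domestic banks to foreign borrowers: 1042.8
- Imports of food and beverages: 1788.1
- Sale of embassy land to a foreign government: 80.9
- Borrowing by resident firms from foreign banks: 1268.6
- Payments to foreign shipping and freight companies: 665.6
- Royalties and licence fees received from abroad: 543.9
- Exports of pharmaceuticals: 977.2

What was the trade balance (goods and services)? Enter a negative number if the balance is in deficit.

-318.0

Goods: -1788.1 - 2982.6 + 977.2 = -3793.5
Services: 629.4 - 665.6 + 907.6 + 543.9 + 2060.2 = 3475.5
Trade balance = -3793.5 + 3475.5 = -318.0
(Excluded from the trade balance — primary income: compensation paid to foreign seasonal workers 248.6, interest paid on external government debt 829.3, interest received on holdings of foreign bonds 798.6, dividends paid to foreign shareholders of resident firms 707.1; financial account: acquisition of a foreign subsidiary by a resident firm (outward FDI) 2059.6, domestic pension funds' purchases of foreign equities 707.6, new loans extended by domestic banks to foreign borrowers 1042.8, borrowing by resident firms from foreign banks 1268.6; capital account: sale of embassy land to a foreign government 80.9.)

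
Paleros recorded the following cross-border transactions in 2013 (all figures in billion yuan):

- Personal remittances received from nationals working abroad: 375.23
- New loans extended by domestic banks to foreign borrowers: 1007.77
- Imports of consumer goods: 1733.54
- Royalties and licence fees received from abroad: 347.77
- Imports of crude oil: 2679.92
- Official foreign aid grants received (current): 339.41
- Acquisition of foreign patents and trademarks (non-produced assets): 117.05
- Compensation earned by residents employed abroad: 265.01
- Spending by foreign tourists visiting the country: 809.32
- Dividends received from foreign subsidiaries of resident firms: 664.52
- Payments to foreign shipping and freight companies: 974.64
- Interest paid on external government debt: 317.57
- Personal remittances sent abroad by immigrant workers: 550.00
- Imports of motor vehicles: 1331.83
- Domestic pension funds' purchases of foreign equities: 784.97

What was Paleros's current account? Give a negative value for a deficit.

-4786.24

Goods: -1331.83 - 1733.54 - 2679.92 = -5745.29
Services: 347.77 - 974.64 + 809.32 = 182.45
Primary income: -317.57 + 265.01 + 664.52 = 611.96
Secondary income: -550.00 + 375.23 + 339.41 = 164.64
Current account = (-5745.29) + 182.45 + 611.96 + 164.64 = -4786.24
(Excluded from the current account — financial account: new loans extended by domestic banks to foreign borrowers 1007.77, domestic pension funds' purchases of foreign equities 784.97; capital account: acquisition of foreign patents and trademarks (non-produced assets) 117.05.)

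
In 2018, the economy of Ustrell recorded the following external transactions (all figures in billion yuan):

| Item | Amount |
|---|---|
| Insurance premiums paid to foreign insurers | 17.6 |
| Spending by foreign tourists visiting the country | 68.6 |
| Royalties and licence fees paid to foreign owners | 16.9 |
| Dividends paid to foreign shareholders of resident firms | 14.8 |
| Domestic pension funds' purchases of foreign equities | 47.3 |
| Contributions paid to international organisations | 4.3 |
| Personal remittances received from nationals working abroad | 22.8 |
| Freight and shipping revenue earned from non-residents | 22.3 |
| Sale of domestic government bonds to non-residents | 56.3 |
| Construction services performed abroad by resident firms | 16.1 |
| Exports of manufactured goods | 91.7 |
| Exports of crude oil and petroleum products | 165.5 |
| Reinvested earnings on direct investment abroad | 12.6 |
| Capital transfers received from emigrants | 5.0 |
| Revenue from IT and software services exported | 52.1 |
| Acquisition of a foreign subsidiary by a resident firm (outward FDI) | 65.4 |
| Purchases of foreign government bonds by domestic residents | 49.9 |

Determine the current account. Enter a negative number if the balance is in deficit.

Goods: 165.5 + 91.7 = 257.2
Services: 16.1 - 17.6 + 52.1 + 22.3 - 16.9 + 68.6 = 124.6
Primary income: 12.6 - 14.8 = -2.2
Secondary income: 22.8 - 4.3 = 18.5
Current account = 257.2 + 124.6 + (-2.2) + 18.5 = 398.1
(Excluded from the current account — financial account: domestic pension funds' purchases of foreign equities 47.3, sale of domestic government bonds to non-residents 56.3, acquisition of a foreign subsidiary by a resident firm (outward FDI) 65.4, purchases of foreign government bonds by domestic residents 49.9; capital account: capital transfers received from emigrants 5.0.)

398.1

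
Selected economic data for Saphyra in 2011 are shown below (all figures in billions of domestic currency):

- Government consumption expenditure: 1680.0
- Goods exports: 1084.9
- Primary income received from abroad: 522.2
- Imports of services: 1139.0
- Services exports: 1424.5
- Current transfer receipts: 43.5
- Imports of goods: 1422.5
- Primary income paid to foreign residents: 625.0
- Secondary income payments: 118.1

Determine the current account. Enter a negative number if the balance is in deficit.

Goods balance = 1084.9 - 1422.5 = -337.6
Services balance = 1424.5 - 1139.0 = 285.5
Trade balance (goods + services) = -337.6 + 285.5 = -52.1
Net primary income = 522.2 - 625.0 = -102.8
Net secondary income = 43.5 - 118.1 = -74.6
Current account = -52.1 + (-102.8) + (-74.6) = -229.5

-229.5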